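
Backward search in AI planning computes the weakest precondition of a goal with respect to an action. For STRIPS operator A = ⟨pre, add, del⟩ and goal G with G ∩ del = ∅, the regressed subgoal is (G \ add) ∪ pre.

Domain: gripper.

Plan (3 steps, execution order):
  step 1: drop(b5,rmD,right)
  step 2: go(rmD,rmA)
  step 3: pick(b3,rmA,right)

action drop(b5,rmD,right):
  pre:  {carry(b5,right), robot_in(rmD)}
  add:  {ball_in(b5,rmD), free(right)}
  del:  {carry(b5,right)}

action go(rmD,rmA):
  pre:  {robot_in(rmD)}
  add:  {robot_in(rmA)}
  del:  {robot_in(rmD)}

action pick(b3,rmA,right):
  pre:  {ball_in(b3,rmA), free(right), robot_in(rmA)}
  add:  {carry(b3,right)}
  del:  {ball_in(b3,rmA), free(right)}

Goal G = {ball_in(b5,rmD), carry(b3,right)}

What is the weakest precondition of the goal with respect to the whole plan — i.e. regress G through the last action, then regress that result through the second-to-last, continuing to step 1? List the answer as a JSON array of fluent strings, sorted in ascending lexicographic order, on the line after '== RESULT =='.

Regress step by step:
  through step 3 (pick(b3,rmA,right)): drop {carry(b3,right)}, keep {ball_in(b5,rmD)}, require {ball_in(b3,rmA), free(right), robot_in(rmA)}
    → {ball_in(b3,rmA), ball_in(b5,rmD), free(right), robot_in(rmA)}
  through step 2 (go(rmD,rmA)): drop {robot_in(rmA)}, keep {ball_in(b3,rmA), ball_in(b5,rmD), free(right)}, require {robot_in(rmD)}
    → {ball_in(b3,rmA), ball_in(b5,rmD), free(right), robot_in(rmD)}
  through step 1 (drop(b5,rmD,right)): drop {ball_in(b5,rmD), free(right)}, keep {ball_in(b3,rmA), robot_in(rmD)}, require {carry(b5,right), robot_in(rmD)}
    → {ball_in(b3,rmA), carry(b5,right), robot_in(rmD)}

== RESULT ==
["ball_in(b3,rmA)", "carry(b5,right)", "robot_in(rmD)"]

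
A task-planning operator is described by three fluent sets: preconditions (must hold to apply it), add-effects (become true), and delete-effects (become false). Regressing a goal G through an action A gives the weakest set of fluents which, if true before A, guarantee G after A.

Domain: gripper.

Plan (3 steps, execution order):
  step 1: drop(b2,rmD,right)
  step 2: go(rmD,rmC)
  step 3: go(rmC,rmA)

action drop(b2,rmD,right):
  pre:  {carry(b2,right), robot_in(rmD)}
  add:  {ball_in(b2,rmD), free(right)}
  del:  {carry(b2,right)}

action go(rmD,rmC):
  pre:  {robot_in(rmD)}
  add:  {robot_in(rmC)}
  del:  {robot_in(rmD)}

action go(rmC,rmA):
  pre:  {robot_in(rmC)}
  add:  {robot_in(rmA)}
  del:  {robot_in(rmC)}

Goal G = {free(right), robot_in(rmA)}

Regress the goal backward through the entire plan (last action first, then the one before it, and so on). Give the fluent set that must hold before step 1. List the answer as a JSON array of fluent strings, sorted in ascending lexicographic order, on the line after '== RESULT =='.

Regress step by step:
  through step 3 (go(rmC,rmA)): drop {robot_in(rmA)}, keep {free(right)}, require {robot_in(rmC)}
    → {free(right), robot_in(rmC)}
  through step 2 (go(rmD,rmC)): drop {robot_in(rmC)}, keep {free(right)}, require {robot_in(rmD)}
    → {free(right), robot_in(rmD)}
  through step 1 (drop(b2,rmD,right)): drop {free(right)}, keep {robot_in(rmD)}, require {carry(b2,right), robot_in(rmD)}
    → {carry(b2,right), robot_in(rmD)}

== RESULT ==
["carry(b2,right)", "robot_in(rmD)"]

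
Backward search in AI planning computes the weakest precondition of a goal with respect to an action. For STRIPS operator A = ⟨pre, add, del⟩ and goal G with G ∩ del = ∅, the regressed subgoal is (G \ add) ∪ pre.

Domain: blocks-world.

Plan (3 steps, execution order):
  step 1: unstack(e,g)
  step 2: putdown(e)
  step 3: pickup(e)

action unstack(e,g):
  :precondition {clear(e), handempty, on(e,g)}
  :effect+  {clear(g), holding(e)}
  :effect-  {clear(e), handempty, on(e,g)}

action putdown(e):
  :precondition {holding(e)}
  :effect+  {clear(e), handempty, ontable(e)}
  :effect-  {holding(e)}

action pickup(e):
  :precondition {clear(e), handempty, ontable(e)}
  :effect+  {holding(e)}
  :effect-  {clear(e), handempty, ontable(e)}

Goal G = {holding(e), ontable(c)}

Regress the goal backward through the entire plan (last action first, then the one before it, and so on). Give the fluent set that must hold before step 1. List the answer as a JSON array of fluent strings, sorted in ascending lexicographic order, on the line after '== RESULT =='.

Work backward from the goal:
  through step 3 (pickup(e)): drop {holding(e)}, keep {ontable(c)}, require {clear(e), handempty, ontable(e)}
    → {clear(e), handempty, ontable(c), ontable(e)}
  through step 2 (putdown(e)): drop {clear(e), handempty, ontable(e)}, keep {ontable(c)}, require {holding(e)}
    → {holding(e), ontable(c)}
  through step 1 (unstack(e,g)): drop {holding(e)}, keep {ontable(c)}, require {clear(e), handempty, on(e,g)}
    → {clear(e), handempty, on(e,g), ontable(c)}

== RESULT ==
["clear(e)", "handempty", "on(e,g)", "ontable(c)"]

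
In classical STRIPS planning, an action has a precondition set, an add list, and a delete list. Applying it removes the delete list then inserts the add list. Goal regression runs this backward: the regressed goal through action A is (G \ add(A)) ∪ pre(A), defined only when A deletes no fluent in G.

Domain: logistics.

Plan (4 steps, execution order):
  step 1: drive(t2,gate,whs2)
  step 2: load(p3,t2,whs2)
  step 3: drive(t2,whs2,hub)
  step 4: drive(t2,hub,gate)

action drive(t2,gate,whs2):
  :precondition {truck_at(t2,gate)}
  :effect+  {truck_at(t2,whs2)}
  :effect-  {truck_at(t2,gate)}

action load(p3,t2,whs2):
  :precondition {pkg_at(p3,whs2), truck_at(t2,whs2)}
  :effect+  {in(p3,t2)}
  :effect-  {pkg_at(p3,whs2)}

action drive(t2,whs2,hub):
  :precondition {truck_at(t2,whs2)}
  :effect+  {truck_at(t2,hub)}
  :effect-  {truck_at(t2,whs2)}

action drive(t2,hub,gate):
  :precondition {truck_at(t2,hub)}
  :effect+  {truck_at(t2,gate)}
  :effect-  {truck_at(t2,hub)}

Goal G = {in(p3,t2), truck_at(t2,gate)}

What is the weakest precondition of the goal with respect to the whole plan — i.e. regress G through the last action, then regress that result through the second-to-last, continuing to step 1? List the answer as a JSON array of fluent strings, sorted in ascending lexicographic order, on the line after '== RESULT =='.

Work backward from the goal:
  through step 4 (drive(t2,hub,gate)): drop {truck_at(t2,gate)}, keep {in(p3,t2)}, require {truck_at(t2,hub)}
    → {in(p3,t2), truck_at(t2,hub)}
  through step 3 (drive(t2,whs2,hub)): drop {truck_at(t2,hub)}, keep {in(p3,t2)}, require {truck_at(t2,whs2)}
    → {in(p3,t2), truck_at(t2,whs2)}
  through step 2 (load(p3,t2,whs2)): drop {in(p3,t2)}, keep {truck_at(t2,whs2)}, require {pkg_at(p3,whs2), truck_at(t2,whs2)}
    → {pkg_at(p3,whs2), truck_at(t2,whs2)}
  through step 1 (drive(t2,gate,whs2)): drop {truck_at(t2,whs2)}, keep {pkg_at(p3,whs2)}, require {truck_at(t2,gate)}
    → {pkg_at(p3,whs2), truck_at(t2,gate)}

== RESULT ==
["pkg_at(p3,whs2)", "truck_at(t2,gate)"]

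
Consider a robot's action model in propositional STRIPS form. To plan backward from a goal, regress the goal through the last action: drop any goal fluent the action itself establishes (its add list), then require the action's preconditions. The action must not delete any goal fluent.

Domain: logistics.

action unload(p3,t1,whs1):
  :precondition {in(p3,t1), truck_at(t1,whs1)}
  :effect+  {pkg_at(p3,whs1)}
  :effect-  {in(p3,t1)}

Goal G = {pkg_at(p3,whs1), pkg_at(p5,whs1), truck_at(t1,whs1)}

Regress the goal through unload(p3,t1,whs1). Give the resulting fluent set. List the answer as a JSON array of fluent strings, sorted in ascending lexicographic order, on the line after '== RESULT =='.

Regress:
  G ∩ del = {}  (empty — regression defined)
  G \ add = {pkg_at(p3,whs1), pkg_at(p5,whs1), truck_at(t1,whs1)} \ {pkg_at(p3,whs1)} = {pkg_at(p5,whs1), truck_at(t1,whs1)}
  ∪ pre   = {pkg_at(p5,whs1), truck_at(t1,whs1)} ∪ {in(p3,t1), truck_at(t1,whs1)}
          = {in(p3,t1), pkg_at(p5,whs1), truck_at(t1,whs1)}

== RESULT ==
["in(p3,t1)", "pkg_at(p5,whs1)", "truck_at(t1,whs1)"]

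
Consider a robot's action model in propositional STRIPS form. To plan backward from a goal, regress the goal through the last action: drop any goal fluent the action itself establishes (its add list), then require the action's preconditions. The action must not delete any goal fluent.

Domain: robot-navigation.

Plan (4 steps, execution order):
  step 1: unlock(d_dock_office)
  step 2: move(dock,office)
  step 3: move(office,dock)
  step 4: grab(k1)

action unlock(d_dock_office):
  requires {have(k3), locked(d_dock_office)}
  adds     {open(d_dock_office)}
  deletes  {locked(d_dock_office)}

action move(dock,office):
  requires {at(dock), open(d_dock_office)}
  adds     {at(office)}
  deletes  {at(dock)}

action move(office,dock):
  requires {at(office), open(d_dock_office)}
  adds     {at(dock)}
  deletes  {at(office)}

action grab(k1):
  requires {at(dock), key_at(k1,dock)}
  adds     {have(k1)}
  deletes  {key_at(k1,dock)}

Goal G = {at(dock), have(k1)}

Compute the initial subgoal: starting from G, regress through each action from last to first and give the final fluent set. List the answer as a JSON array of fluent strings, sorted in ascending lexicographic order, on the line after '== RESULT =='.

Work backward from the goal:
  through step 4 (grab(k1)): drop {have(k1)}, keep {at(dock)}, require {at(dock), key_at(k1,dock)}
    → {at(dock), key_at(k1,dock)}
  through step 3 (move(office,dock)): drop {at(dock)}, keep {key_at(k1,dock)}, require {at(office), open(d_dock_office)}
    → {at(office), key_at(k1,dock), open(d_dock_office)}
  through step 2 (move(dock,office)): drop {at(office)}, keep {key_at(k1,dock), open(d_dock_office)}, require {at(dock), open(d_dock_office)}
    → {at(dock), key_at(k1,dock), open(d_dock_office)}
  through step 1 (unlock(d_dock_office)): drop {open(d_dock_office)}, keep {at(dock), key_at(k1,dock)}, require {have(k3), locked(d_dock_office)}
    → {at(dock), have(k3), key_at(k1,dock), locked(d_dock_office)}

== RESULT ==
["at(dock)", "have(k3)", "key_at(k1,dock)", "locked(d_dock_office)"]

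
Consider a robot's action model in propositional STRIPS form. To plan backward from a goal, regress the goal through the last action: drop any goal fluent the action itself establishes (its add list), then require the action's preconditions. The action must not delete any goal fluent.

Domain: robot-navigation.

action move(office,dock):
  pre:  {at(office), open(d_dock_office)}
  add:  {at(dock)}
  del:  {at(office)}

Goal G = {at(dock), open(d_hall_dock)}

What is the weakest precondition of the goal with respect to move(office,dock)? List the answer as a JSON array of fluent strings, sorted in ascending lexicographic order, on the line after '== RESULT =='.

Regress:
  G ∩ del = {}  (empty — regression defined)
  G \ add = {at(dock), open(d_hall_dock)} \ {at(dock)} = {open(d_hall_dock)}
  ∪ pre   = {open(d_hall_dock)} ∪ {at(office), open(d_dock_office)}
          = {at(office), open(d_dock_office), open(d_hall_dock)}

== RESULT ==
["at(office)", "open(d_dock_office)", "open(d_hall_dock)"]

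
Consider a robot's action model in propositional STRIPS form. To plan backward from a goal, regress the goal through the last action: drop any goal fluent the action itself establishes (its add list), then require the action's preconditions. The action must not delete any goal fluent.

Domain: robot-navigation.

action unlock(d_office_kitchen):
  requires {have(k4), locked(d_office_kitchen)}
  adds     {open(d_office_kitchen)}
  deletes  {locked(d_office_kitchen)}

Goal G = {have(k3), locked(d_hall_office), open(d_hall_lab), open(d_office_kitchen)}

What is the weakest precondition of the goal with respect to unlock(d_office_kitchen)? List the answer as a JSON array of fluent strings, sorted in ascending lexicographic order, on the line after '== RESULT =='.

Regress:
  G ∩ del = {}  (empty — regression defined)
  G \ add = {have(k3), locked(d_hall_office), open(d_hall_lab), open(d_office_kitchen)} \ {open(d_office_kitchen)} = {have(k3), locked(d_hall_office), open(d_hall_lab)}
  ∪ pre   = {have(k3), locked(d_hall_office), open(d_hall_lab)} ∪ {have(k4), locked(d_office_kitchen)}
          = {have(k3), have(k4), locked(d_hall_office), locked(d_office_kitchen), open(d_hall_lab)}

== RESULT ==
["have(k3)", "have(k4)", "locked(d_hall_office)", "locked(d_office_kitchen)", "open(d_hall_lab)"]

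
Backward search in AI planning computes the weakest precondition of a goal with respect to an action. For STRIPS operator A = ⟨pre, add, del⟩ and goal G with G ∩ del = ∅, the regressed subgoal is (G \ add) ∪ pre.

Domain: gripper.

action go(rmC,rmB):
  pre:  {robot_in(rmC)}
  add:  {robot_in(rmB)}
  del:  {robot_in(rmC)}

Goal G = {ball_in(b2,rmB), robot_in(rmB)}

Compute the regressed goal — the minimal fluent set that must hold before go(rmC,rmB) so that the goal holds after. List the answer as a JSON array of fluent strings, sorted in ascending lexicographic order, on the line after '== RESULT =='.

Compute (G \ add) ∪ pre:
  G ∩ del = {}  (empty — regression defined)
  G \ add = {ball_in(b2,rmB), robot_in(rmB)} \ {robot_in(rmB)} = {ball_in(b2,rmB)}
  ∪ pre   = {ball_in(b2,rmB)} ∪ {robot_in(rmC)}
          = {ball_in(b2,rmB), robot_in(rmC)}

== RESULT ==
["ball_in(b2,rmB)", "robot_in(rmC)"]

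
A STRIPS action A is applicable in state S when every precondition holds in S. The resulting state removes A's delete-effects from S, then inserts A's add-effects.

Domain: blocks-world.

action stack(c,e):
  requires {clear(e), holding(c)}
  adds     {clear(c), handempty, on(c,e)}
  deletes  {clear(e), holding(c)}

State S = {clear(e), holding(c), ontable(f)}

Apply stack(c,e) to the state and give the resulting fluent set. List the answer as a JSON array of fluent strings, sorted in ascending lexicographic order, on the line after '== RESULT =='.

Compute (S \ del) ∪ add:
  pre ⊆ S: {clear(e), holding(c)} ⊆ S  — applicable
  S \ del = {ontable(f)}
  ∪ add   = {clear(c), handempty, on(c,e), ontable(f)}

== RESULT ==
["clear(c)", "handempty", "on(c,e)", "ontable(f)"]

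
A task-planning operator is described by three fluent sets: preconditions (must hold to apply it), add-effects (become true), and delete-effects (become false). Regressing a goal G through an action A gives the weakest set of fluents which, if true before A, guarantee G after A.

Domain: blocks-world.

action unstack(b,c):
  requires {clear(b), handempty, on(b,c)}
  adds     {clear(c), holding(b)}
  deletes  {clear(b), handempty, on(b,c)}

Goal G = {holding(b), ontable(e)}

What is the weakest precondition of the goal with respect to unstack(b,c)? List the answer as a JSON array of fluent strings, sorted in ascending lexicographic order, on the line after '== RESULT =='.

Regress:
  G ∩ del = {}  (empty — regression defined)
  G \ add = {holding(b), ontable(e)} \ {clear(c), holding(b)} = {ontable(e)}
  ∪ pre   = {ontable(e)} ∪ {clear(b), handempty, on(b,c)}
          = {clear(b), handempty, on(b,c), ontable(e)}

== RESULT ==
["clear(b)", "handempty", "on(b,c)", "ontable(e)"]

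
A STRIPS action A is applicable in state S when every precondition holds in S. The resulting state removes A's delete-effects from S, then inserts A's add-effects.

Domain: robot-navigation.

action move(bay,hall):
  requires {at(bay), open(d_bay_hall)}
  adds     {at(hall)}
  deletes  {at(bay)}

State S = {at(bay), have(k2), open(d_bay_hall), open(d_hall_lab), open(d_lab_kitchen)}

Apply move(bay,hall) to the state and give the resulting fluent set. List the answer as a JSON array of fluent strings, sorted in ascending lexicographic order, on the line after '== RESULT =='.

Progress:
  pre ⊆ S: {at(bay), open(d_bay_hall)} ⊆ S  — applicable
  S \ del = {have(k2), open(d_bay_hall), open(d_hall_lab), open(d_lab_kitchen)}
  ∪ add   = {at(hall), have(k2), open(d_bay_hall), open(d_hall_lab), open(d_lab_kitchen)}

== RESULT ==
["at(hall)", "have(k2)", "open(d_bay_hall)", "open(d_hall_lab)", "open(d_lab_kitchen)"]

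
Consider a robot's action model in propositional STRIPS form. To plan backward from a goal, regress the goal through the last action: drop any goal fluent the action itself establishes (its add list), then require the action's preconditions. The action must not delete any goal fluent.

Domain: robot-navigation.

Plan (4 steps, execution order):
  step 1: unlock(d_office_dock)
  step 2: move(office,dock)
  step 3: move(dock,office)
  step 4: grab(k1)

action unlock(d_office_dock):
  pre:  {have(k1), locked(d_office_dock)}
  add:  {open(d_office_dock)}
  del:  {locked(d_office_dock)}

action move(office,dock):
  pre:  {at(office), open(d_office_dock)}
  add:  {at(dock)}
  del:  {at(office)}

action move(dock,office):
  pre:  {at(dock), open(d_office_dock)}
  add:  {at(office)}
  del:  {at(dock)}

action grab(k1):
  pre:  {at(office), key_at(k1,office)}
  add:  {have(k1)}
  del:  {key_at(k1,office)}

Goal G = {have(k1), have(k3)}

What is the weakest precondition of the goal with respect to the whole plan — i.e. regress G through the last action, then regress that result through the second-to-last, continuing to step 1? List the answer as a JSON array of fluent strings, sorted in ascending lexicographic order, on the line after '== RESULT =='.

Regress step by step:
  through step 4 (grab(k1)): drop {have(k1)}, keep {have(k3)}, require {at(office), key_at(k1,office)}
    → {at(office), have(k3), key_at(k1,office)}
  through step 3 (move(dock,office)): drop {at(office)}, keep {have(k3), key_at(k1,office)}, require {at(dock), open(d_office_dock)}
    → {at(dock), have(k3), key_at(k1,office), open(d_office_dock)}
  through step 2 (move(office,dock)): drop {at(dock)}, keep {have(k3), key_at(k1,office), open(d_office_dock)}, require {at(office), open(d_office_dock)}
    → {at(office), have(k3), key_at(k1,office), open(d_office_dock)}
  through step 1 (unlock(d_office_dock)): drop {open(d_office_dock)}, keep {at(office), have(k3), key_at(k1,office)}, require {have(k1), locked(d_office_dock)}
    → {at(office), have(k1), have(k3), key_at(k1,office), locked(d_office_dock)}

== RESULT ==
["at(office)", "have(k1)", "have(k3)", "key_at(k1,office)", "locked(d_office_dock)"]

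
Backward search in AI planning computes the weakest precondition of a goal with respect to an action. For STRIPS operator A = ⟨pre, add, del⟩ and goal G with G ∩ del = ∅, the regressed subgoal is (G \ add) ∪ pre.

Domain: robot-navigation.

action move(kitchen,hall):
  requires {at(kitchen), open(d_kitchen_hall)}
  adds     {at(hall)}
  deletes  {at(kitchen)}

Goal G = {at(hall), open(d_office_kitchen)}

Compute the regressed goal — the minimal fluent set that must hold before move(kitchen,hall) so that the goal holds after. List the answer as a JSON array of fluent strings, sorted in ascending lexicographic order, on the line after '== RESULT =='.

Compute (G \ add) ∪ pre:
  G ∩ del = {}  (empty — regression defined)
  G \ add = {at(hall), open(d_office_kitchen)} \ {at(hall)} = {open(d_office_kitchen)}
  ∪ pre   = {open(d_office_kitchen)} ∪ {at(kitchen), open(d_kitchen_hall)}
          = {at(kitchen), open(d_kitchen_hall), open(d_office_kitchen)}

== RESULT ==
["at(kitchen)", "open(d_kitchen_hall)", "open(d_office_kitchen)"]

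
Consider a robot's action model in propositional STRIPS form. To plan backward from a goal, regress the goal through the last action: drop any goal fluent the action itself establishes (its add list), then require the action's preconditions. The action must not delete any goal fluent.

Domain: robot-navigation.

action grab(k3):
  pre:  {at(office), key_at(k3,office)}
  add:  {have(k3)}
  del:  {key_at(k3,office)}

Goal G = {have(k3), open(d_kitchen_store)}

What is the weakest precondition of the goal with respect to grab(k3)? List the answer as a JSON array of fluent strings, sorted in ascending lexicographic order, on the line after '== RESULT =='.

Regress:
  G ∩ del = {}  (empty — regression defined)
  G \ add = {have(k3), open(d_kitchen_store)} \ {have(k3)} = {open(d_kitchen_store)}
  ∪ pre   = {open(d_kitchen_store)} ∪ {at(office), key_at(k3,office)}
          = {at(office), key_at(k3,office), open(d_kitchen_store)}

== RESULT ==
["at(office)", "key_at(k3,office)", "open(d_kitchen_store)"]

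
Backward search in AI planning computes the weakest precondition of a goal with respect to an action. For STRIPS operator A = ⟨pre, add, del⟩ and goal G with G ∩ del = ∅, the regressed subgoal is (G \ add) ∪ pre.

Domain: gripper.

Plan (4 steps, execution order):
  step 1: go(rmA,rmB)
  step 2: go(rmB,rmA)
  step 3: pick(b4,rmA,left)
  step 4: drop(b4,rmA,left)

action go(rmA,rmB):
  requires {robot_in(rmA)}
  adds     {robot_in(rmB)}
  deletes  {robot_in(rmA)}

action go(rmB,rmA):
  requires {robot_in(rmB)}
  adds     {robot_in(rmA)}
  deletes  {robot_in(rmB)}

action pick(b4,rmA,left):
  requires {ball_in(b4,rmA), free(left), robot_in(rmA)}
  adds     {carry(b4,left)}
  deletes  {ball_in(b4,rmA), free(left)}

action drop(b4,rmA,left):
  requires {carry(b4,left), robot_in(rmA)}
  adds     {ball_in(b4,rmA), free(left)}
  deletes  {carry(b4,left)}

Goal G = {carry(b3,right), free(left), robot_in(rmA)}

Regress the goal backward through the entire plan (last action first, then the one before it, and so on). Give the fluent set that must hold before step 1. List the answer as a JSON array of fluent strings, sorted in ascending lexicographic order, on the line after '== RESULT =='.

Work backward from the goal:
  through step 4 (drop(b4,rmA,left)): drop {free(left)}, keep {carry(b3,right), robot_in(rmA)}, require {carry(b4,left), robot_in(rmA)}
    → {carry(b3,right), carry(b4,left), robot_in(rmA)}
  through step 3 (pick(b4,rmA,left)): drop {carry(b4,left)}, keep {carry(b3,right), robot_in(rmA)}, require {ball_in(b4,rmA), free(left), robot_in(rmA)}
    → {ball_in(b4,rmA), carry(b3,right), free(left), robot_in(rmA)}
  through step 2 (go(rmB,rmA)): drop {robot_in(rmA)}, keep {ball_in(b4,rmA), carry(b3,right), free(left)}, require {robot_in(rmB)}
    → {ball_in(b4,rmA), carry(b3,right), free(left), robot_in(rmB)}
  through step 1 (go(rmA,rmB)): drop {robot_in(rmB)}, keep {ball_in(b4,rmA), carry(b3,right), free(left)}, require {robot_in(rmA)}
    → {ball_in(b4,rmA), carry(b3,right), free(left), robot_in(rmA)}

== RESULT ==
["ball_in(b4,rmA)", "carry(b3,right)", "free(left)", "robot_in(rmA)"]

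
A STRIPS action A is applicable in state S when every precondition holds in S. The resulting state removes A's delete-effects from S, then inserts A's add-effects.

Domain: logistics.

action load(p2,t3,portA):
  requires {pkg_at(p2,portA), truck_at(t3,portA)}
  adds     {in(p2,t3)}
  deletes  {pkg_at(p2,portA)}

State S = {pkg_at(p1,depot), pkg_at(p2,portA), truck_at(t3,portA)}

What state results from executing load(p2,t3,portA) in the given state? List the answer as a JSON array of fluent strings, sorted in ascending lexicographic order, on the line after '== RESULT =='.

Progress:
  pre ⊆ S: {pkg_at(p2,portA), truck_at(t3,portA)} ⊆ S  — applicable
  S \ del = {pkg_at(p1,depot), truck_at(t3,portA)}
  ∪ add   = {in(p2,t3), pkg_at(p1,depot), truck_at(t3,portA)}

== RESULT ==
["in(p2,t3)", "pkg_at(p1,depot)", "truck_at(t3,portA)"]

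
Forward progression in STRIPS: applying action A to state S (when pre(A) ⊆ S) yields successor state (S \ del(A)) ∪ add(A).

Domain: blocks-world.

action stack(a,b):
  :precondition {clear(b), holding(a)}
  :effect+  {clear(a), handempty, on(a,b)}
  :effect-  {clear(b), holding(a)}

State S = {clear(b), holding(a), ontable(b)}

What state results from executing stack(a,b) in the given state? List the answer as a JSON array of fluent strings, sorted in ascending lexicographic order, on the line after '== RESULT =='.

Progress:
  pre ⊆ S: {clear(b), holding(a)} ⊆ S  — applicable
  S \ del = {ontable(b)}
  ∪ add   = {clear(a), handempty, on(a,b), ontable(b)}

== RESULT ==
["clear(a)", "handempty", "on(a,b)", "ontable(b)"]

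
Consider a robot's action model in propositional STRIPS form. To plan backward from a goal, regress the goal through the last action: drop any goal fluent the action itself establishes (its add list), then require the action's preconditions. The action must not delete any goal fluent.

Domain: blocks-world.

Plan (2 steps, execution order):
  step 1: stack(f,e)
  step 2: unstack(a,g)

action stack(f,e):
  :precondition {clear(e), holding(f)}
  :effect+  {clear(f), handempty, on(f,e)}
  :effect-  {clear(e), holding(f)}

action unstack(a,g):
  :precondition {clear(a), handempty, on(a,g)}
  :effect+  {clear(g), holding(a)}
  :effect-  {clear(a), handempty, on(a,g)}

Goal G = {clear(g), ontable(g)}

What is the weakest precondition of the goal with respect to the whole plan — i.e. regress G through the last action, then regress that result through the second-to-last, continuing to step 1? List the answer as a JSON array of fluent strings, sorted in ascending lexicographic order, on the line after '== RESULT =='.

Regress step by step:
  through step 2 (unstack(a,g)): drop {clear(g)}, keep {ontable(g)}, require {clear(a), handempty, on(a,g)}
    → {clear(a), handempty, on(a,g), ontable(g)}
  through step 1 (stack(f,e)): drop {handempty}, keep {clear(a), on(a,g), ontable(g)}, require {clear(e), holding(f)}
    → {clear(a), clear(e), holding(f), on(a,g), ontable(g)}

== RESULT ==
["clear(a)", "clear(e)", "holding(f)", "on(a,g)", "ontable(g)"]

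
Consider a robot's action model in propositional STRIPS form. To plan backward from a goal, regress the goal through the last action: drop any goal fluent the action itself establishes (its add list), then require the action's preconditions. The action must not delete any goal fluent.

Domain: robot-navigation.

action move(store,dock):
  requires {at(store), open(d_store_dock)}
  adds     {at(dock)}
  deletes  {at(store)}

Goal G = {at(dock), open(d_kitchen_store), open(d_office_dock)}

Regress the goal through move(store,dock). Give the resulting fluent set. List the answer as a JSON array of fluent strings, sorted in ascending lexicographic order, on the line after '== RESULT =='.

Compute (G \ add) ∪ pre:
  G ∩ del = {}  (empty — regression defined)
  G \ add = {at(dock), open(d_kitchen_store), open(d_office_dock)} \ {at(dock)} = {open(d_kitchen_store), open(d_office_dock)}
  ∪ pre   = {open(d_kitchen_store), open(d_office_dock)} ∪ {at(store), open(d_store_dock)}
          = {at(store), open(d_kitchen_store), open(d_office_dock), open(d_store_dock)}

== RESULT ==
["at(store)", "open(d_kitchen_store)", "open(d_office_dock)", "open(d_store_dock)"]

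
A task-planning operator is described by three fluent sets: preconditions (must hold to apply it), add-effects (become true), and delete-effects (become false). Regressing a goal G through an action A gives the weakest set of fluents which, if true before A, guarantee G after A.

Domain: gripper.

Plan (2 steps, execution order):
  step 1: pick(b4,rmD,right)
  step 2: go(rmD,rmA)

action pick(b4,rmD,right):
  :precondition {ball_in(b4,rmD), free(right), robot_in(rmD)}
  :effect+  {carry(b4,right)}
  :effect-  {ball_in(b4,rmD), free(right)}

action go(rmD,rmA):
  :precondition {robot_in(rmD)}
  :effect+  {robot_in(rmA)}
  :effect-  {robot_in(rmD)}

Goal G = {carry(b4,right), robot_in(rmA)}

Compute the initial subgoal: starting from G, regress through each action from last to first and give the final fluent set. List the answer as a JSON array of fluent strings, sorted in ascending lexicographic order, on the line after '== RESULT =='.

Regress step by step:
  through step 2 (go(rmD,rmA)): drop {robot_in(rmA)}, keep {carry(b4,right)}, require {robot_in(rmD)}
    → {carry(b4,right), robot_in(rmD)}
  through step 1 (pick(b4,rmD,right)): drop {carry(b4,right)}, keep {robot_in(rmD)}, require {ball_in(b4,rmD), free(right), robot_in(rmD)}
    → {ball_in(b4,rmD), free(right), robot_in(rmD)}

== RESULT ==
["ball_in(b4,rmD)", "free(right)", "robot_in(rmD)"]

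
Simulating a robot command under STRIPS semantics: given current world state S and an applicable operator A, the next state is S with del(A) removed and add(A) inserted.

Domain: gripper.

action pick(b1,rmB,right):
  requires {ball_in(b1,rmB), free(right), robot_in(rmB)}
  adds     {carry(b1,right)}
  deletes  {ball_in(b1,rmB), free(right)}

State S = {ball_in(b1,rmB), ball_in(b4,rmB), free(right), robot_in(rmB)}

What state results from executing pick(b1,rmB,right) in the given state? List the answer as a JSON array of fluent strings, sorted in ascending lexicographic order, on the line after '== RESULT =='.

Progress:
  pre ⊆ S: {ball_in(b1,rmB), free(right), robot_in(rmB)} ⊆ S  — applicable
  S \ del = {ball_in(b4,rmB), robot_in(rmB)}
  ∪ add   = {ball_in(b4,rmB), carry(b1,right), robot_in(rmB)}

== RESULT ==
["ball_in(b4,rmB)", "carry(b1,right)", "robot_in(rmB)"]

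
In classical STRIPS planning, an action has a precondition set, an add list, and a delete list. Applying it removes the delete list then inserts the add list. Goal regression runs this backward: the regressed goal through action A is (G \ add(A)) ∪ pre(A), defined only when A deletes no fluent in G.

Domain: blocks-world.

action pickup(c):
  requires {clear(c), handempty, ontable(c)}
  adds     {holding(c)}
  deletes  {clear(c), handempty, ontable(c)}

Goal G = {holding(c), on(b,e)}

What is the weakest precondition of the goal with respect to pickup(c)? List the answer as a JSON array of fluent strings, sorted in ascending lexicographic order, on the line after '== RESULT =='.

Regress:
  G ∩ del = {}  (empty — regression defined)
  G \ add = {holding(c), on(b,e)} \ {holding(c)} = {on(b,e)}
  ∪ pre   = {on(b,e)} ∪ {clear(c), handempty, ontable(c)}
          = {clear(c), handempty, on(b,e), ontable(c)}

== RESULT ==
["clear(c)", "handempty", "on(b,e)", "ontable(c)"]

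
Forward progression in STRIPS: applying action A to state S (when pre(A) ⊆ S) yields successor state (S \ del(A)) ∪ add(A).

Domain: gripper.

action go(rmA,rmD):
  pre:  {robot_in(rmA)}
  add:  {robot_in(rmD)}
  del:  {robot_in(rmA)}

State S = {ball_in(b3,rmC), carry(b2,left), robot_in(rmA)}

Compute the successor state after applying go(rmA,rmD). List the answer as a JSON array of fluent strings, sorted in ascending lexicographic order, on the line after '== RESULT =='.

Progress:
  pre ⊆ S: {robot_in(rmA)} ⊆ S  — applicable
  S \ del = {ball_in(b3,rmC), carry(b2,left)}
  ∪ add   = {ball_in(b3,rmC), carry(b2,left), robot_in(rmD)}

== RESULT ==
["ball_in(b3,rmC)", "carry(b2,left)", "robot_in(rmD)"]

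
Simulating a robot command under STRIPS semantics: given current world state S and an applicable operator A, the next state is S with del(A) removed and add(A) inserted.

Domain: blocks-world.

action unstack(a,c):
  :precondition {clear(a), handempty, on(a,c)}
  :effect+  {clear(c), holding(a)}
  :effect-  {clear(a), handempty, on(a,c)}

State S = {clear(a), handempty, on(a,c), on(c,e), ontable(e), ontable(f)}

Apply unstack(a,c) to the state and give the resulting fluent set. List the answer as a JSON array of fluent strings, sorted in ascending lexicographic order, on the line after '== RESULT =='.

Compute (S \ del) ∪ add:
  pre ⊆ S: {clear(a), handempty, on(a,c)} ⊆ S  — applicable
  S \ del = {on(c,e), ontable(e), ontable(f)}
  ∪ add   = {clear(c), holding(a), on(c,e), ontable(e), ontable(f)}

== RESULT ==
["clear(c)", "holding(a)", "on(c,e)", "ontable(e)", "ontable(f)"]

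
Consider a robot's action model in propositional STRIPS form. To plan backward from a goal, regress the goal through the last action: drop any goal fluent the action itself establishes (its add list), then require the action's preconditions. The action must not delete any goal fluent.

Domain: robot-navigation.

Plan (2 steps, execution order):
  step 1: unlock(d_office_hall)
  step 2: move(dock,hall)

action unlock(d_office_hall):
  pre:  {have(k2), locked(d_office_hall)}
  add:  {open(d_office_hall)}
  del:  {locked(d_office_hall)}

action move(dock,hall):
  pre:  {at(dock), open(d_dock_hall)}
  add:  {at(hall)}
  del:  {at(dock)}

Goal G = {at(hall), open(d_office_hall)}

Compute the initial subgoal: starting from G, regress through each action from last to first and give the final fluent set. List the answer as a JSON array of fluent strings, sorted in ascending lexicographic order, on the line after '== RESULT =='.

Work backward from the goal:
  through step 2 (move(dock,hall)): drop {at(hall)}, keep {open(d_office_hall)}, require {at(dock), open(d_dock_hall)}
    → {at(dock), open(d_dock_hall), open(d_office_hall)}
  through step 1 (unlock(d_office_hall)): drop {open(d_office_hall)}, keep {at(dock), open(d_dock_hall)}, require {have(k2), locked(d_office_hall)}
    → {at(dock), have(k2), locked(d_office_hall), open(d_dock_hall)}

== RESULT ==
["at(dock)", "have(k2)", "locked(d_office_hall)", "open(d_dock_hall)"]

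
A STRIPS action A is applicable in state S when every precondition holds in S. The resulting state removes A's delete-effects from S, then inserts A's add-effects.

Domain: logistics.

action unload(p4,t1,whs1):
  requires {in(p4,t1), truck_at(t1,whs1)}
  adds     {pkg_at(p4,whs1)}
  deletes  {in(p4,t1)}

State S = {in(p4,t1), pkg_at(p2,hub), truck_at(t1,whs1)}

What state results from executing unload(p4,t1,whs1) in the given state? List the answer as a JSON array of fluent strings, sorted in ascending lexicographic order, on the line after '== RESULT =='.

Progress:
  pre ⊆ S: {in(p4,t1), truck_at(t1,whs1)} ⊆ S  — applicable
  S \ del = {pkg_at(p2,hub), truck_at(t1,whs1)}
  ∪ add   = {pkg_at(p2,hub), pkg_at(p4,whs1), truck_at(t1,whs1)}

== RESULT ==
["pkg_at(p2,hub)", "pkg_at(p4,whs1)", "truck_at(t1,whs1)"]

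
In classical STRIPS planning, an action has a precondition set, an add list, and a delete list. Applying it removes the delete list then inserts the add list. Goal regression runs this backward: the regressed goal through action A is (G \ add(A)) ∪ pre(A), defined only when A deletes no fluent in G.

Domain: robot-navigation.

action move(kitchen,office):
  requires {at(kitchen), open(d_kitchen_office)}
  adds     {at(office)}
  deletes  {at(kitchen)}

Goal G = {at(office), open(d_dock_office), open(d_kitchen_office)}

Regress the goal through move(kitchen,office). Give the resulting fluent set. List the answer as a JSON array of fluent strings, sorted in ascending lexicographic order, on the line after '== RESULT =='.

Regress:
  G ∩ del = {}  (empty — regression defined)
  G \ add = {at(office), open(d_dock_office), open(d_kitchen_office)} \ {at(office)} = {open(d_dock_office), open(d_kitchen_office)}
  ∪ pre   = {open(d_dock_office), open(d_kitchen_office)} ∪ {at(kitchen), open(d_kitchen_office)}
          = {at(kitchen), open(d_dock_office), open(d_kitchen_office)}

== RESULT ==
["at(kitchen)", "open(d_dock_office)", "open(d_kitchen_office)"]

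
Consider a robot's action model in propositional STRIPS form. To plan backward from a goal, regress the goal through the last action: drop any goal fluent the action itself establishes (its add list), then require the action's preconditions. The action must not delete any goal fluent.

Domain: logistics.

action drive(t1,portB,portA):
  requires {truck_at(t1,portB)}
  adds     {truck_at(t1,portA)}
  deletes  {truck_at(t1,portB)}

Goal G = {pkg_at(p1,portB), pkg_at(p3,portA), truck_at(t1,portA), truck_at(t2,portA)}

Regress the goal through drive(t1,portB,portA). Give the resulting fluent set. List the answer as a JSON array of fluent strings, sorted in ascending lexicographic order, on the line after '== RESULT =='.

Compute (G \ add) ∪ pre:
  G ∩ del = {}  (empty — regression defined)
  G \ add = {pkg_at(p1,portB), pkg_at(p3,portA), truck_at(t1,portA), truck_at(t2,portA)} \ {truck_at(t1,portA)} = {pkg_at(p1,portB), pkg_at(p3,portA), truck_at(t2,portA)}
  ∪ pre   = {pkg_at(p1,portB), pkg_at(p3,portA), truck_at(t2,portA)} ∪ {truck_at(t1,portB)}
          = {pkg_at(p1,portB), pkg_at(p3,portA), truck_at(t1,portB), truck_at(t2,portA)}

== RESULT ==
["pkg_at(p1,portB)", "pkg_at(p3,portA)", "truck_at(t1,portB)", "truck_at(t2,portA)"]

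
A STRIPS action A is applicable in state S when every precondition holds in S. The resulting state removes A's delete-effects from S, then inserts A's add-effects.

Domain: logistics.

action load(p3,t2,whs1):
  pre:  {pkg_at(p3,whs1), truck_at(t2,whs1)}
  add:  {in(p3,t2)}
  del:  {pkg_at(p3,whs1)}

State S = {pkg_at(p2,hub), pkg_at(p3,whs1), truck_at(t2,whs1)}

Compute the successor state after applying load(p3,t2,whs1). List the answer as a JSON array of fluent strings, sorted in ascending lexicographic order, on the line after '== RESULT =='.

Progress:
  pre ⊆ S: {pkg_at(p3,whs1), truck_at(t2,whs1)} ⊆ S  — applicable
  S \ del = {pkg_at(p2,hub), truck_at(t2,whs1)}
  ∪ add   = {in(p3,t2), pkg_at(p2,hub), truck_at(t2,whs1)}

== RESULT ==
["in(p3,t2)", "pkg_at(p2,hub)", "truck_at(t2,whs1)"]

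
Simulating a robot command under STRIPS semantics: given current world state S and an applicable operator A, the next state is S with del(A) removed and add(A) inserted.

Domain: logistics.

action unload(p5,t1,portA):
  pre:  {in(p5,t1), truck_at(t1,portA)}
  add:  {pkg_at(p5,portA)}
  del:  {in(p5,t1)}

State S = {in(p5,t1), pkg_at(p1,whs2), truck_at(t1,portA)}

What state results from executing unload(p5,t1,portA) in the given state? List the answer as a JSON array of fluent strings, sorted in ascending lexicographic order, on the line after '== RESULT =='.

Progress:
  pre ⊆ S: {in(p5,t1), truck_at(t1,portA)} ⊆ S  — applicable
  S \ del = {pkg_at(p1,whs2), truck_at(t1,portA)}
  ∪ add   = {pkg_at(p1,whs2), pkg_at(p5,portA), truck_at(t1,portA)}

== RESULT ==
["pkg_at(p1,whs2)", "pkg_at(p5,portA)", "truck_at(t1,portA)"]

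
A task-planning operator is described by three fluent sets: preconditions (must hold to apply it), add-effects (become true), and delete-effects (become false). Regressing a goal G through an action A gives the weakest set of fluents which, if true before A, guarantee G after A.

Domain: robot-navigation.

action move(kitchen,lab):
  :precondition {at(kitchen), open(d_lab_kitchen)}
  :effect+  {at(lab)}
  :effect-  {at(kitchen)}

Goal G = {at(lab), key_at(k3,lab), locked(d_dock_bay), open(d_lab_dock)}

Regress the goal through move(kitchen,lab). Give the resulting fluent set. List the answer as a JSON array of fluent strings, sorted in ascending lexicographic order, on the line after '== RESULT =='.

Compute (G \ add) ∪ pre:
  G ∩ del = {}  (empty — regression defined)
  G \ add = {at(lab), key_at(k3,lab), locked(d_dock_bay), open(d_lab_dock)} \ {at(lab)} = {key_at(k3,lab), locked(d_dock_bay), open(d_lab_dock)}
  ∪ pre   = {key_at(k3,lab), locked(d_dock_bay), open(d_lab_dock)} ∪ {at(kitchen), open(d_lab_kitchen)}
          = {at(kitchen), key_at(k3,lab), locked(d_dock_bay), open(d_lab_dock), open(d_lab_kitchen)}

== RESULT ==
["at(kitchen)", "key_at(k3,lab)", "locked(d_dock_bay)", "open(d_lab_dock)", "open(d_lab_kitchen)"]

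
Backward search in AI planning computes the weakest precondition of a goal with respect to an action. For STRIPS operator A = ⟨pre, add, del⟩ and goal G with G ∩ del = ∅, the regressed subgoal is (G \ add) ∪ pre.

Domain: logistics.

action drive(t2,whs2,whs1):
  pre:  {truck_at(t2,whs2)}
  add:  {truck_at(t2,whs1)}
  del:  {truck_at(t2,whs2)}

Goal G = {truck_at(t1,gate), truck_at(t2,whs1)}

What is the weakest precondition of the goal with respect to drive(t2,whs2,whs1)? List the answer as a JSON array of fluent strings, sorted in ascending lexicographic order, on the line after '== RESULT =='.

Compute (G \ add) ∪ pre:
  G ∩ del = {}  (empty — regression defined)
  G \ add = {truck_at(t1,gate), truck_at(t2,whs1)} \ {truck_at(t2,whs1)} = {truck_at(t1,gate)}
  ∪ pre   = {truck_at(t1,gate)} ∪ {truck_at(t2,whs2)}
          = {truck_at(t1,gate), truck_at(t2,whs2)}

== RESULT ==
["truck_at(t1,gate)", "truck_at(t2,whs2)"]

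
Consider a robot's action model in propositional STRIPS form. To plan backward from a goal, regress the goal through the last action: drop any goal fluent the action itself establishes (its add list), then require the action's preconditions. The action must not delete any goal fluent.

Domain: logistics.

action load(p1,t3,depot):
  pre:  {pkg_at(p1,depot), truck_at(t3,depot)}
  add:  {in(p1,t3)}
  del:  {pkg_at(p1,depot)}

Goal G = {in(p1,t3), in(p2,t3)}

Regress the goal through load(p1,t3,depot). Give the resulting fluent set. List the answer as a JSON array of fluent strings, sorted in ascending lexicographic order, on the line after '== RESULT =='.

Compute (G \ add) ∪ pre:
  G ∩ del = {}  (empty — regression defined)
  G \ add = {in(p1,t3), in(p2,t3)} \ {in(p1,t3)} = {in(p2,t3)}
  ∪ pre   = {in(p2,t3)} ∪ {pkg_at(p1,depot), truck_at(t3,depot)}
          = {in(p2,t3), pkg_at(p1,depot), truck_at(t3,depot)}

== RESULT ==
["in(p2,t3)", "pkg_at(p1,depot)", "truck_at(t3,depot)"]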